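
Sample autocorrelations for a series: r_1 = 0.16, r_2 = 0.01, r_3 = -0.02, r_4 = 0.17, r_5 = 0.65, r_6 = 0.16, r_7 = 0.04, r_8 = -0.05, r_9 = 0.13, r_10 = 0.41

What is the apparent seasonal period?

5

The largest autocorrelation is r_5 = 0.65, with a weaker echo at lag 10 (0.41); the remaining lags stay at or below 0.17.
The dominant spike at lag 5 indicates a seasonal period of 5.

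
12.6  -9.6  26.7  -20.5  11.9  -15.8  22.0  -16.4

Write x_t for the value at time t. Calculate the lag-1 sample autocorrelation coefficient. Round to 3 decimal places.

Mean x̄ = (12.6 − 9.6 + 26.7 − 20.5 + 11.9 − 15.8 + 22.0 − 16.4)/8 = 1.3625
Deviations from mean: 11.2375, -10.9625, 25.3375, -21.8625, 10.5375, -17.1625, 20.6375, -17.7625
Numerator Σ_{t=1}^{7}(x_t−x̄)(x_{t+1}−x̄) = -2086.8852
Denominator Σ(x_t−x̄)² = 2513.4188
r_1 = -2086.8852 / 2513.4188 = -0.830

-0.830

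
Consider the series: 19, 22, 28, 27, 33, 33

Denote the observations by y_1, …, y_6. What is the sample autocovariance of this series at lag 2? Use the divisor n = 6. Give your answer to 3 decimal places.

Mean ȳ = (19 + 22 + 28 + 27 + 33 + 33)/6 = 27.0000
Σ_{t=1}^{4}(y_t−ȳ)(y_{t+2}−ȳ) = -2.0000
γ_2 = -2.0000 / 6 = -0.333

-0.333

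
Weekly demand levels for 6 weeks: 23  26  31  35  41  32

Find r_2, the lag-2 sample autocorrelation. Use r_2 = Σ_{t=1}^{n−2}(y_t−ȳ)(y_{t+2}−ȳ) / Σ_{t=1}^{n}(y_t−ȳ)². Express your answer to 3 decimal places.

-0.085

Mean ȳ = (23 + 26 + 31 + 35 + 41 + 32)/6 = 31.3333
Numerator Σ_{t=1}^{4}(y_t−ȳ)(y_{t+2}−ȳ) = -17.5556
Denominator Σ(y_t−ȳ)² = 205.3333
r_2 = -17.5556 / 205.3333 = -0.085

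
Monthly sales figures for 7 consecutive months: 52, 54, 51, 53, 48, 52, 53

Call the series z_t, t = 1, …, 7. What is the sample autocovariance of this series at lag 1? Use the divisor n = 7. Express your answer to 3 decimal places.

-1.044

Mean z̄ = (52 + 54 + 51 + 53 + 48 + 52 + 53)/7 = 51.8571
Deviations: 0.1429, 2.1429, -0.8571, 1.1429, -3.8571, 0.1429, 1.1429
Σ_{t=1}^{6}(z_t−z̄)(z_{t+1}−z̄) = -7.3061
γ_1 = -7.3061 / 7 = -1.044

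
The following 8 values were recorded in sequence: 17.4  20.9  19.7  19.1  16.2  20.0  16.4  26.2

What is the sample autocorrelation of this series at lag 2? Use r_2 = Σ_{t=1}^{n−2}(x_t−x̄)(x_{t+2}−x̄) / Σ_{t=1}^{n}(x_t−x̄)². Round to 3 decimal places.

0.162

Mean x̄ = (17.4 + 20.9 + 19.7 + 19.1 + 16.2 + 20.0 + 16.4 + 26.2)/8 = 19.4875
Σ(x_t−x̄)(x_{t+2}−x̄) = (-0.4436) + (-0.5473) + (-0.6986) + (-0.1986) + (10.1502) + (3.4402) = 11.7022
Denominator Σ(x_t−x̄)² = 72.2088
r_2 = 11.7022 / 72.2088 = 0.162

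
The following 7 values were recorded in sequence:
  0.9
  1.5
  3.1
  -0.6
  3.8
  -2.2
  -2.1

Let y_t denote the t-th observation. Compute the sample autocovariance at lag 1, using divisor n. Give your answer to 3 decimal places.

Mean ȳ = (0.9 + 1.5 + 3.1 − 0.6 + 3.8 − 2.2 − 2.1)/7 = 0.6286
Σ_{t=1}^{6}(y_t−ȳ)(y_{t+1}−ȳ) = -5.7951
γ_1 = -5.7951 / 7 = -0.828

-0.828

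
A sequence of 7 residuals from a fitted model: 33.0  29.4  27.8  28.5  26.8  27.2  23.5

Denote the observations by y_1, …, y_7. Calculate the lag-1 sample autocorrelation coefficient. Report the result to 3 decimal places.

Mean ȳ = (33.0 + 29.4 + 27.8 + 28.5 + 26.8 + 27.2 + 23.5)/7 = 28.0286
Numerator Σ_{t=1}^{6}(y_t−ȳ)(y_{t+1}−ȳ) = 10.5878
Denominator Σ(y_t−ȳ)² = 49.5743
r_1 = 10.5878 / 49.5743 = 0.214

0.214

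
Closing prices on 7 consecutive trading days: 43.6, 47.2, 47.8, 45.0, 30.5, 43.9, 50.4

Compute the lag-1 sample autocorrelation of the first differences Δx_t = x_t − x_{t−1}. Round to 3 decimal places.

First differences Δx: 3.6, 0.6, -2.8, -14.5, 13.4, 6.5
Mean of differences = 1.1333
Numerator Σ(Δx_t−Δx̄)(Δx_{t+1}−Δx̄) = -63.6644
Denominator Σ(Δx_t−Δx̄)² = 445.5133
r_1(Δx) = -63.6644 / 445.5133 = -0.143

-0.143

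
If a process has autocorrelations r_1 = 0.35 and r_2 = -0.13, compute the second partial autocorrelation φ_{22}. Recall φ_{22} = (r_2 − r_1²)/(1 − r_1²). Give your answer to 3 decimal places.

φ_{22} = (r_2 − r_1²) / (1 − r_1²)
r_1² = (0.35)² = 0.1225
Numerator = -0.13 − 0.1225 = -0.2525; denominator = 1 − 0.1225 = 0.8775
φ_{22} = -0.2525 / 0.8775 = -0.288

-0.288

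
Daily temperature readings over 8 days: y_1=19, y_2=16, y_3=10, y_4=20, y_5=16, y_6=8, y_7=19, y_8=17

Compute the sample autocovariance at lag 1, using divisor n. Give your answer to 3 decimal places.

Mean ȳ = (19 + 16 + 10 + 20 + 16 + 8 + 19 + 17)/8 = 15.6250
Σ_{t=1}^{7}(y_t−ȳ)(y_{t+1}−ȳ) = -47.7656
γ_1 = -47.7656 / 8 = -5.971

-5.971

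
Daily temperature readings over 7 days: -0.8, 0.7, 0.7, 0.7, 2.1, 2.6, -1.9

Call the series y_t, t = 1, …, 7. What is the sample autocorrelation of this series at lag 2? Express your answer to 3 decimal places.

-0.242

Mean ȳ = (-0.8 + 0.7 + 0.7 + 0.7 + 2.1 + 2.6 − 1.9)/7 = 0.5857
Deviations from mean: -1.3857, 0.1143, 0.1143, 0.1143, 1.5143, 2.0143, -2.4857
Σ(y_t−ȳ)(y_{t+2}−ȳ) = (-0.1584) + (0.0131) + (0.1731) + (0.2302) + (-3.7641) = -3.5061
Denominator Σ(y_t−ȳ)² = 14.4886
r_2 = -3.5061 / 14.4886 = -0.242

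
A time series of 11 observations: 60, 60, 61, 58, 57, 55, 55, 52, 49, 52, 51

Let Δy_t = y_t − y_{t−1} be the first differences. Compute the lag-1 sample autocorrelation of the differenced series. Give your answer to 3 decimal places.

-0.258

First differences Δy: 0, 1, -3, -1, -2, 0, -3, -3, 3, -1
Mean of differences = -0.9000
Numerator Σ(Δy_t−Δȳ)(Δy_{t+1}−Δȳ) = -9.0100
Denominator Σ(Δy_t−Δȳ)² = 34.9000
r_1(Δy) = -9.0100 / 34.9000 = -0.258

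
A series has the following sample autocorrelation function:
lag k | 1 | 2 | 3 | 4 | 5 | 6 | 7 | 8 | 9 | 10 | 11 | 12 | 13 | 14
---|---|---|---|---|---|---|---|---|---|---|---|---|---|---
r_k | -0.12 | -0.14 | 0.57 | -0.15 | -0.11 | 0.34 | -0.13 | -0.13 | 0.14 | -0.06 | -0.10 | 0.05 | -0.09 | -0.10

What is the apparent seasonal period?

3

The largest autocorrelation is r_3 = 0.57, with a weaker echo at lag 6 (0.34); the remaining lags stay at or below 0.14.
The dominant spike at lag 3 indicates a seasonal period of 3.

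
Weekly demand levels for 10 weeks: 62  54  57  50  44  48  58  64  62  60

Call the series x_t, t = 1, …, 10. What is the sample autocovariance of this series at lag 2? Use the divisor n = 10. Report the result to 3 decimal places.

Mean x̄ = (62 + 54 + 57 + 50 + 44 + 48 + 58 + 64 + 62 + 60)/10 = 55.9000
Σ_{t=1}^{8}(x_t−x̄)(x_{t+2}−x̄) = 8.4800
γ_2 = 8.4800 / 10 = 0.848

0.848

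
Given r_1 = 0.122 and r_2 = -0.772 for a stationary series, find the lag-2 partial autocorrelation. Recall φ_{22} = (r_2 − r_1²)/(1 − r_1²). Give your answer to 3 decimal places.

-0.799

φ_{22} = (r_2 − r_1²) / (1 − r_1²)
r_1² = (0.122)² = 0.014884
Numerator = -0.772 − 0.0149 = -0.7869; denominator = 1 − 0.0149 = 0.9851
φ_{22} = -0.7869 / 0.9851 = -0.799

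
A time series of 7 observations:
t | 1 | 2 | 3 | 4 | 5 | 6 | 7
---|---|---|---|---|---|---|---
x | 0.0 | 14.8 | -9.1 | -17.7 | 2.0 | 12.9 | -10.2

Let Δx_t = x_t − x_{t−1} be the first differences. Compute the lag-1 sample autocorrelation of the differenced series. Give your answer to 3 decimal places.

-0.191

First differences Δx: 14.8, -23.9, -8.6, 19.7, 10.9, -23.1
Mean of differences = -1.7000
Numerator Σ(Δx_t−Δx̄)(Δx_{t+1}−Δx̄) = -360.7800
Denominator Σ(Δx_t−Δx̄)² = 1887.3800
r_1(Δx) = -360.7800 / 1887.3800 = -0.191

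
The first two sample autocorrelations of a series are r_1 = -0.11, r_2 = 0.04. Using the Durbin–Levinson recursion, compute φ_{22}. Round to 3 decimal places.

φ_{22} = (r_2 − r_1²) / (1 − r_1²)
r_1² = (-0.11)² = 0.0121
Numerator = 0.04 − 0.0121 = 0.0279; denominator = 1 − 0.0121 = 0.9879
φ_{22} = 0.0279 / 0.9879 = 0.028

0.028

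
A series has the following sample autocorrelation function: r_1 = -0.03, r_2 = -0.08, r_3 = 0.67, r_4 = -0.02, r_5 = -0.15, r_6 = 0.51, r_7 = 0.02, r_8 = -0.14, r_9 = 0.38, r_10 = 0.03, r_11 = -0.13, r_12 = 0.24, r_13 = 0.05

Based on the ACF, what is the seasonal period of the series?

3

The largest autocorrelation is r_3 = 0.67, with weaker echoes at lags 6 (0.51), 9 (0.38) and 12 (0.24); the remaining lags stay at or below 0.05.
The dominant spike at lag 3 indicates a seasonal period of 3.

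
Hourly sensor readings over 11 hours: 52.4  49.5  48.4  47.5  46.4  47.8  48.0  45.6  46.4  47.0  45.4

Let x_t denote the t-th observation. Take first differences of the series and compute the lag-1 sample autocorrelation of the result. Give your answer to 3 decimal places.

-0.067

First differences Δx: -2.9, -1.1, -0.9, -1.1, 1.4, 0.2, -2.4, 0.8, 0.6, -1.6
Mean of differences = -0.7000
Numerator Σ(Δx_t−Δx̄)(Δx_{t+1}−Δx̄) = -1.2100
Denominator Σ(Δx_t−Δx̄)² = 18.0600
r_1(Δx) = -1.2100 / 18.0600 = -0.067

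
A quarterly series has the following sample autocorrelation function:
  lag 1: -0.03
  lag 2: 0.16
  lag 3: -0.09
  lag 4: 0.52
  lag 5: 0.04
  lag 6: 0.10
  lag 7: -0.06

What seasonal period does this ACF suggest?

4

The largest autocorrelation is r_4 = 0.52; the remaining lags stay at or below 0.16.
The dominant spike at lag 4 indicates a seasonal period of 4.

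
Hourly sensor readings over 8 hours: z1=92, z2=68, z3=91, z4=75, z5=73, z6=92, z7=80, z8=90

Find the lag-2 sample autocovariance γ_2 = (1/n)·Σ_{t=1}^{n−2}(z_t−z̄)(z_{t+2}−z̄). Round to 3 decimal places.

Mean z̄ = (92 + 68 + 91 + 75 + 73 + 92 + 80 + 90)/8 = 82.6250
Σ_{t=1}^{6}(z_t−z̄)(z_{t+2}−z̄) = 132.3438
γ_2 = 132.3438 / 8 = 16.543

16.543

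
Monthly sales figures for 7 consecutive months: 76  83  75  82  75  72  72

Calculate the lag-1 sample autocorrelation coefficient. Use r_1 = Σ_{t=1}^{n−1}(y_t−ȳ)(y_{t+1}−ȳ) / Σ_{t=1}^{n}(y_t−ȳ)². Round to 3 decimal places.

Mean ȳ = (76 + 83 + 75 + 82 + 75 + 72 + 72)/7 = 76.4286
Deviations from mean: -0.4286, 6.5714, -1.4286, 5.5714, -1.4286, -4.4286, -4.4286
Numerator Σ_{t=1}^{6}(y_t−ȳ)(y_{t+1}−ȳ) = -2.1837
Denominator Σ(y_t−ȳ)² = 117.7143
r_1 = -2.1837 / 117.7143 = -0.019

-0.019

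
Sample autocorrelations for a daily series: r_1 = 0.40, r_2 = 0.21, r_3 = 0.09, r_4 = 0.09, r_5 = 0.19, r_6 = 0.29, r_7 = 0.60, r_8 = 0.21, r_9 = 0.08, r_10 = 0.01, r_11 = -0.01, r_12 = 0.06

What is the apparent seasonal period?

The largest autocorrelation is r_7 = 0.60; the remaining lags stay at or below 0.40. The elevated value at lag 1 (0.40), dropping to 0.21 at lag 2, reflects decaying short-term dependence rather than seasonality.
The dominant spike at lag 7 indicates a seasonal period of 7.

7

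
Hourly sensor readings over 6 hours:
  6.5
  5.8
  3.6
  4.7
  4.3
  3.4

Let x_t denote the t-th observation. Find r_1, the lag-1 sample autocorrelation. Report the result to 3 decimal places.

0.173

Mean x̄ = (6.5 + 5.8 + 3.6 + 4.7 + 4.3 + 3.4)/6 = 4.7167
Deviations from mean: 1.7833, 1.0833, -1.1167, -0.0167, -0.4167, -1.3167
Σ(x_t−x̄)(x_{t+1}−x̄) = (1.9319) + (-1.2097) + (0.0186) + (0.0069) + (0.5486) = 1.2964
Denominator Σ(x_t−x̄)² = 7.5083
r_1 = 1.2964 / 7.5083 = 0.173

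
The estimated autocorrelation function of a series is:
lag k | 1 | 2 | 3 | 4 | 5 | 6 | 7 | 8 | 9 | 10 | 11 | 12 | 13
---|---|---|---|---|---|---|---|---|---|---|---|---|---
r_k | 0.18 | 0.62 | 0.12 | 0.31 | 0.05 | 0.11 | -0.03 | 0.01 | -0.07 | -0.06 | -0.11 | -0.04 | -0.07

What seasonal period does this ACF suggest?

2

The largest autocorrelation is r_2 = 0.62, with a weaker echo at lag 4 (0.31); the remaining lags stay at or below 0.18.
The dominant spike at lag 2 indicates a seasonal period of 2.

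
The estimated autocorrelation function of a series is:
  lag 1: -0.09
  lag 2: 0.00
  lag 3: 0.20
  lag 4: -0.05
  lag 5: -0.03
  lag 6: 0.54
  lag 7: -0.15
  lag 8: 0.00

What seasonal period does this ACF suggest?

The largest autocorrelation is r_6 = 0.54; the remaining lags stay at or below 0.20.
The dominant spike at lag 6 indicates a seasonal period of 6.

6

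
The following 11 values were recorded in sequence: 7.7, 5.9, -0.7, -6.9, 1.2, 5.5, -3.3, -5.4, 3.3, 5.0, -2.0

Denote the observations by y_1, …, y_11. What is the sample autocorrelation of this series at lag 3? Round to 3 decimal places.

Mean ȳ = (7.7 + 5.9 − 0.7 − 6.9 + 1.2 + 5.5 − 3.3 − 5.4 + 3.3 + 5.0 − 2.0)/11 = 0.9364
Numerator Σ_{t=1}^{8}(y_t−ȳ)(y_{t+3}−ȳ) = -15.4567
Denominator Σ(y_t−ȳ)² = 244.1855
r_3 = -15.4567 / 244.1855 = -0.063

-0.063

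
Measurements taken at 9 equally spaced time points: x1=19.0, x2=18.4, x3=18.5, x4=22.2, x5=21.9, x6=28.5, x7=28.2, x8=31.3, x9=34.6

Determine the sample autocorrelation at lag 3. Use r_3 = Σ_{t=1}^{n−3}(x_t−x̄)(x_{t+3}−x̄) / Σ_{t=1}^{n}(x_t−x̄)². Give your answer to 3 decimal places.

0.064

Mean x̄ = (19.0 + 18.4 + 18.5 + 22.2 + 21.9 + 28.5 + 28.2 + 31.3 + 34.6)/9 = 24.7333
Σ(x_t−x̄)(x_{t+3}−x̄) = (14.5244) + (17.9444) + (-23.4789) + (-8.7822) + (-18.6056) + (37.1644) = 18.7667
Denominator Σ(x_t−x̄)² = 292.9600
r_3 = 18.7667 / 292.9600 = 0.064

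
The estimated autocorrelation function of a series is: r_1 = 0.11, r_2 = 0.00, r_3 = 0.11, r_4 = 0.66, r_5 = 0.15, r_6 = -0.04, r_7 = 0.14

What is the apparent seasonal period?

The largest autocorrelation is r_4 = 0.66; the remaining lags stay at or below 0.15.
The dominant spike at lag 4 indicates a seasonal period of 4.

4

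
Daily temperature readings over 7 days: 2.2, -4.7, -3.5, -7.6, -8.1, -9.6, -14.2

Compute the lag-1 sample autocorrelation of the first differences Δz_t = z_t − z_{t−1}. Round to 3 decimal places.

-0.545

First differences Δz: -6.9, 1.2, -4.1, -0.5, -1.5, -4.6
Mean of differences = -2.7333
Numerator Σ(Δz_t−Δz̄)(Δz_{t+1}−Δz̄) = -24.3644
Denominator Σ(Δz_t−Δz̄)² = 44.6933
r_1(Δz) = -24.3644 / 44.6933 = -0.545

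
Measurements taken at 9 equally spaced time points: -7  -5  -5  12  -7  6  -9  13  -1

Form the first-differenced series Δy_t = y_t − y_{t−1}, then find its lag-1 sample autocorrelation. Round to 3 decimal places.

-0.822

First differences Δy: 2, 0, 17, -19, 13, -15, 22, -14
Mean of differences = 0.7500
Numerator Σ(Δy_t−Δȳ)(Δy_{t+1}−Δȳ) = -1417.0625
Denominator Σ(Δy_t−Δȳ)² = 1723.5000
r_1(Δy) = -1417.0625 / 1723.5000 = -0.822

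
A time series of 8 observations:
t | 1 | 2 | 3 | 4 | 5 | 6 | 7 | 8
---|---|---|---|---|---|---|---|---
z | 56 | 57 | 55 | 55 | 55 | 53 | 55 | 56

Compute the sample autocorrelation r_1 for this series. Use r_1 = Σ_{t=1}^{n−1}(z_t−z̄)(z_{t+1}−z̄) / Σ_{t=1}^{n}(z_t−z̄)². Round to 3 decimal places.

Mean z̄ = (56 + 57 + 55 + 55 + 55 + 53 + 55 + 56)/8 = 55.2500
Deviations from mean: 0.7500, 1.7500, -0.2500, -0.2500, -0.2500, -2.2500, -0.2500, 0.7500
Numerator Σ_{t=1}^{7}(z_t−z̄)(z_{t+1}−z̄) = 1.9375
Denominator Σ(z_t−z̄)² = 9.5000
r_1 = 1.9375 / 9.5000 = 0.204

0.204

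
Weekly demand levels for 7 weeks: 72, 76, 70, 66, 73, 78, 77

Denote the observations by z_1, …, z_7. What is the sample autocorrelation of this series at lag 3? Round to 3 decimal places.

-0.322

Mean z̄ = (72 + 76 + 70 + 66 + 73 + 78 + 77)/7 = 73.1429
Deviations from mean: -1.1429, 2.8571, -3.1429, -7.1429, -0.1429, 4.8571, 3.8571
Numerator Σ_{t=1}^{4}(z_t−z̄)(z_{t+3}−z̄) = -35.0612
Denominator Σ(z_t−z̄)² = 108.8571
r_3 = -35.0612 / 108.8571 = -0.322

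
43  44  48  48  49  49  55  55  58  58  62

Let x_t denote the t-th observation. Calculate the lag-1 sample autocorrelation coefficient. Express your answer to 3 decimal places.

Mean x̄ = (43 + 44 + 48 + 48 + 49 + 49 + 55 + 55 + 58 + 58 + 62)/11 = 51.7273
Numerator Σ_{t=1}^{10}(x_t−x̄)(x_{t+1}−x̄) = 253.8347
Denominator Σ(x_t−x̄)² = 384.1818
r_1 = 253.8347 / 384.1818 = 0.661

0.661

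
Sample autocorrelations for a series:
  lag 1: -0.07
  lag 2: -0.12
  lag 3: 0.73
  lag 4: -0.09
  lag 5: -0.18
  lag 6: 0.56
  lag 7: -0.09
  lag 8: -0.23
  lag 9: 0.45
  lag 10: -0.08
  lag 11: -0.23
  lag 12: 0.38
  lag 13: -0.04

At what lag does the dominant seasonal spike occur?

The largest autocorrelation is r_3 = 0.73, with weaker echoes at lags 6 (0.56), 9 (0.45) and 12 (0.38); the remaining lags stay at or below -0.04.
The dominant spike at lag 3 indicates a seasonal period of 3.

3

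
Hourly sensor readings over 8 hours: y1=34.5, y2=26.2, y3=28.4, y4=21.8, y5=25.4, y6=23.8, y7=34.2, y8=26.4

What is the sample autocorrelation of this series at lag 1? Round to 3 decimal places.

Mean ȳ = (34.5 + 26.2 + 28.4 + 21.8 + 25.4 + 23.8 + 34.2 + 26.4)/8 = 27.5875
Numerator Σ_{t=1}^{7}(y_t−ȳ)(y_{t+1}−ȳ) = -27.3727
Denominator Σ(y_t−ȳ)² = 148.1288
r_1 = -27.3727 / 148.1288 = -0.185

-0.185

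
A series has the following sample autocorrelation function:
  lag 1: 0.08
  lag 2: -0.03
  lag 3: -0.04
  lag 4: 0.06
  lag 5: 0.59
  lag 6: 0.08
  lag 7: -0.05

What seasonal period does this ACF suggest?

The largest autocorrelation is r_5 = 0.59; the remaining lags stay at or below 0.08.
The dominant spike at lag 5 indicates a seasonal period of 5.

5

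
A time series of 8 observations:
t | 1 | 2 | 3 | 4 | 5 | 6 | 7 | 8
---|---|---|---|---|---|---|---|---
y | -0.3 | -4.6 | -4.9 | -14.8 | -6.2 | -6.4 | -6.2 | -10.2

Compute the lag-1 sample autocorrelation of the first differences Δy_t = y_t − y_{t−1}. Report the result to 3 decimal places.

-0.455

First differences Δy: -4.3, -0.3, -9.9, 8.6, -0.2, 0.2, -4.0
Mean of differences = -1.4143
Numerator Σ(Δy_t−Δȳ)(Δy_{t+1}−Δȳ) = -87.7031
Denominator Σ(Δy_t−Δȳ)² = 192.6286
r_1(Δy) = -87.7031 / 192.6286 = -0.455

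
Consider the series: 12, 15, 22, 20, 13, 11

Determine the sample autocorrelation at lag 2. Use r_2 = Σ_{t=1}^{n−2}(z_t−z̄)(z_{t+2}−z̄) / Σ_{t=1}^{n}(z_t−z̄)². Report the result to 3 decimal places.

-0.606

Mean z̄ = (12 + 15 + 22 + 20 + 13 + 11)/6 = 15.5000
Σ(z_t−z̄)(z_{t+2}−z̄) = (-22.7500) + (-2.2500) + (-16.2500) + (-20.2500) = -61.5000
Denominator Σ(z_t−z̄)² = 101.5000
r_2 = -61.5000 / 101.5000 = -0.606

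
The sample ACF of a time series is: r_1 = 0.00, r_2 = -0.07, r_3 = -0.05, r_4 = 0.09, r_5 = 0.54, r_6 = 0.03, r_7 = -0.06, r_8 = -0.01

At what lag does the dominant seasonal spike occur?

The largest autocorrelation is r_5 = 0.54; the remaining lags stay at or below 0.09.
The dominant spike at lag 5 indicates a seasonal period of 5.

5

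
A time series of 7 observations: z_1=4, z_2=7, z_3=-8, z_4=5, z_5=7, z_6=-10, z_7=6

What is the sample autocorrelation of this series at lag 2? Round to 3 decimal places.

Mean z̄ = (4 + 7 − 8 + 5 + 7 − 10 + 6)/7 = 1.5714
Deviations from mean: 2.4286, 5.4286, -9.5714, 3.4286, 5.4286, -11.5714, 4.4286
Σ(z_t−z̄)(z_{t+2}−z̄) = (-23.2449) + (18.6122) + (-51.9592) + (-39.6735) + (24.0408) = -72.2245
Denominator Σ(z_t−z̄)² = 321.7143
r_2 = -72.2245 / 321.7143 = -0.224

-0.224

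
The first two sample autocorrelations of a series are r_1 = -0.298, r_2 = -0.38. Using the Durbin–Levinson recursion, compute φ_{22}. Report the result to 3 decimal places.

-0.514

φ_{22} = (r_2 − r_1²) / (1 − r_1²)
r_1² = (-0.298)² = 0.088804
Numerator = -0.38 − 0.0888 = -0.4688; denominator = 1 − 0.0888 = 0.9112
φ_{22} = -0.4688 / 0.9112 = -0.514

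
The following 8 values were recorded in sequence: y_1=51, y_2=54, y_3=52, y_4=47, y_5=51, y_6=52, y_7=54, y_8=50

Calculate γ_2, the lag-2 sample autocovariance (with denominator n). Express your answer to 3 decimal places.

-2.066

Mean ȳ = (51 + 54 + 52 + 47 + 51 + 52 + 54 + 50)/8 = 51.3750
Σ_{t=1}^{6}(y_t−ȳ)(y_{t+2}−ȳ) = -16.5313
γ_2 = -16.5313 / 8 = -2.066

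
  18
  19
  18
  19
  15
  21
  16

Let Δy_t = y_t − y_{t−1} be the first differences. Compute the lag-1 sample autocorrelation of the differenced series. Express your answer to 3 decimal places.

First differences Δy: 1, -1, 1, -4, 6, -5
Mean of differences = -0.3333
Numerator Σ(Δy_t−Δȳ)(Δy_{t+1}−Δȳ) = -59.4444
Denominator Σ(Δy_t−Δȳ)² = 79.3333
r_1(Δy) = -59.4444 / 79.3333 = -0.749

-0.749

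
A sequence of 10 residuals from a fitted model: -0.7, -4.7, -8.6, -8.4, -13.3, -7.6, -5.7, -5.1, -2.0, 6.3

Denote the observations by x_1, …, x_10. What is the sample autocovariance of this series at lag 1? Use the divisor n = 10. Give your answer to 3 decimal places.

Mean x̄ = (-0.7 − 4.7 − 8.6 − 8.4 − 13.3 − 7.6 − 5.7 − 5.1 − 2.0 + 6.3)/10 = -4.9800
Σ_{t=1}^{9}(x_t−x̄)(x_{t+1}−x̄) = 98.0476
γ_1 = 98.0476 / 10 = 9.805

9.805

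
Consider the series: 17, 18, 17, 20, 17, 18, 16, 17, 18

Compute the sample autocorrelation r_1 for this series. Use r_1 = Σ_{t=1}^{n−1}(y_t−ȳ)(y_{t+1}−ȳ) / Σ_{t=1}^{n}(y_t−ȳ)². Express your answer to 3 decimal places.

Mean ȳ = (17 + 18 + 17 + 20 + 17 + 18 + 16 + 17 + 18)/9 = 17.5556
Numerator Σ_{t=1}^{8}(y_t−ȳ)(y_{t+1}−ȳ) = -3.5309
Denominator Σ(y_t−ȳ)² = 10.2222
r_1 = -3.5309 / 10.2222 = -0.345

-0.345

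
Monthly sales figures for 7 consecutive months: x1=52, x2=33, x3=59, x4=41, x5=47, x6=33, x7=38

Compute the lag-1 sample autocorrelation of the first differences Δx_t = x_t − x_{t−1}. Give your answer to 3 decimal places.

First differences Δx: -19, 26, -18, 6, -14, 5
Mean of differences = -2.3333
Numerator Σ(Δx_t−Δx̄)(Δx_{t+1}−Δx̄) = -1229.4444
Denominator Σ(Δx_t−Δx̄)² = 1585.3333
r_1(Δx) = -1229.4444 / 1585.3333 = -0.776

-0.776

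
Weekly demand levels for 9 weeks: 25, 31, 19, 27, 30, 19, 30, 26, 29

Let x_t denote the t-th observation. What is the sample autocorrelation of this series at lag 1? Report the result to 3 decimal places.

Mean x̄ = (25 + 31 + 19 + 27 + 30 + 19 + 30 + 26 + 29)/9 = 26.2222
Numerator Σ_{t=1}^{8}(x_t−x̄)(x_{t+1}−x̄) = -99.0494
Denominator Σ(x_t−x̄)² = 165.5556
r_1 = -99.0494 / 165.5556 = -0.598

-0.598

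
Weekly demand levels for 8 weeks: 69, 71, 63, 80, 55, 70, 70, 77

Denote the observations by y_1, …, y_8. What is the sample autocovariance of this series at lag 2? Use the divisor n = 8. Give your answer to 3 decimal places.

14.215

Mean ȳ = (69 + 71 + 63 + 80 + 55 + 70 + 70 + 77)/8 = 69.3750
Σ_{t=1}^{6}(y_t−ȳ)(y_{t+2}−ȳ) = 113.7188
γ_2 = 113.7188 / 8 = 14.215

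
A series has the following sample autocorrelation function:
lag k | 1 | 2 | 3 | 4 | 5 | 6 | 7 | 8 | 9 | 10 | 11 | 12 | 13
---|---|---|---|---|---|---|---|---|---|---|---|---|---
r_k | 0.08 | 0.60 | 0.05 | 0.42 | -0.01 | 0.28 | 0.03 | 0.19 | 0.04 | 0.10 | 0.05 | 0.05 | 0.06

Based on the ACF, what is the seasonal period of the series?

2

The largest autocorrelation is r_2 = 0.60, with weaker echoes at lags 4 (0.42), 6 (0.28) and 8 (0.19); the remaining lags stay at or below 0.10.
The dominant spike at lag 2 indicates a seasonal period of 2.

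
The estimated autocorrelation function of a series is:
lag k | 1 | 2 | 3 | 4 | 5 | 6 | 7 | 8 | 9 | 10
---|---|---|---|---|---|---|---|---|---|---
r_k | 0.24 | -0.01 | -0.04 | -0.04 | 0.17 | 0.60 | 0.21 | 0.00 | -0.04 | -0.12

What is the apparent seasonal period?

6

The largest autocorrelation is r_6 = 0.60; the remaining lags stay at or below 0.24.
The dominant spike at lag 6 indicates a seasonal period of 6.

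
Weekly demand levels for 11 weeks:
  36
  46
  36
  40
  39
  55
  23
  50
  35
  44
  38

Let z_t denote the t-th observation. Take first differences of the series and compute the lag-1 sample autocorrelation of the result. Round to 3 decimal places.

-0.829

First differences Δz: 10, -10, 4, -1, 16, -32, 27, -15, 9, -6
Mean of differences = 0.2000
Numerator Σ(Δz_t−Δz̄)(Δz_{t+1}−Δz̄) = -2129.6400
Denominator Σ(Δz_t−Δz̄)² = 2567.6000
r_1(Δz) = -2129.6400 / 2567.6000 = -0.829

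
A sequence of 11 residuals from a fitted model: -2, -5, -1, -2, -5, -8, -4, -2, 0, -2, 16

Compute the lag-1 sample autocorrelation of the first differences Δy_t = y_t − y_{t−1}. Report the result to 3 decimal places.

-0.145

First differences Δy: -3, 4, -1, -3, -3, 4, 2, 2, -2, 18
Mean of differences = 1.8000
Numerator Σ(Δy_t−Δȳ)(Δy_{t+1}−Δȳ) = -52.6400
Denominator Σ(Δy_t−Δȳ)² = 363.6000
r_1(Δy) = -52.6400 / 363.6000 = -0.145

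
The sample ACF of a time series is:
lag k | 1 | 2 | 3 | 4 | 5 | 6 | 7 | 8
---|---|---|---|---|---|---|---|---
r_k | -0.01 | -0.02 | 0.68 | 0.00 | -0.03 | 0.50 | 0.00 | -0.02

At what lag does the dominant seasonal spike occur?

The largest autocorrelation is r_3 = 0.68, with a weaker echo at lag 6 (0.50); the remaining lags stay at or below 0.00.
The dominant spike at lag 3 indicates a seasonal period of 3.

3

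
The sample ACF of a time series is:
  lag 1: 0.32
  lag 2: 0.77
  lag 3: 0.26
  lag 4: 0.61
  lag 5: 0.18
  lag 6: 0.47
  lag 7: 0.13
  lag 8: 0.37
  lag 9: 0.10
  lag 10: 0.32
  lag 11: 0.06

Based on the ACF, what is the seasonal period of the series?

The largest autocorrelation is r_2 = 0.77, with weaker echoes at lags 4 (0.61), 6 (0.47) and 8 (0.37); the remaining lags stay at or below 0.32.
The dominant spike at lag 2 indicates a seasonal period of 2.

2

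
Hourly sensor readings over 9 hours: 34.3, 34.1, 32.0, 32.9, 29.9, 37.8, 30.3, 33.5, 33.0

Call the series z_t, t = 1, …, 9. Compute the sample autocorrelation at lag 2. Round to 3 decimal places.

Mean z̄ = (34.3 + 34.1 + 32.0 + 32.9 + 29.9 + 37.8 + 30.3 + 33.5 + 33.0)/9 = 33.0889
Numerator Σ_{t=1}^{7}(z_t−z̄)(z_{t+2}−z̄) = 12.1509
Denominator Σ(z_t−z̄)² = 44.0289
r_2 = 12.1509 / 44.0289 = 0.276

0.276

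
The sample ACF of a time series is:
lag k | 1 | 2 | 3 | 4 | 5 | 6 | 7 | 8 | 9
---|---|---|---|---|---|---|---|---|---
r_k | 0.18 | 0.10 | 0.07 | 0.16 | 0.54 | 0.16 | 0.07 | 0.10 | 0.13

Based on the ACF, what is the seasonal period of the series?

5

The largest autocorrelation is r_5 = 0.54; the remaining lags stay at or below 0.18.
The dominant spike at lag 5 indicates a seasonal period of 5.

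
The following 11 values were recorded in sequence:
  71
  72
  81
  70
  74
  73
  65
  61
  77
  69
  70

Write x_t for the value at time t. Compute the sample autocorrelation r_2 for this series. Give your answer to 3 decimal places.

Mean x̄ = (71 + 72 + 81 + 70 + 74 + 73 + 65 + 61 + 77 + 69 + 70)/11 = 71.1818
Numerator Σ_{t=1}^{9}(x_t−x̄)(x_{t+2}−x̄) = -33.7934
Denominator Σ(x_t−x̄)² = 291.6364
r_2 = -33.7934 / 291.6364 = -0.116

-0.116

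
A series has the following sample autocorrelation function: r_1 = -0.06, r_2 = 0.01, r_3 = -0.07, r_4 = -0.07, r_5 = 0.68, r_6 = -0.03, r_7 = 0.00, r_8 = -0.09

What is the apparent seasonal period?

5

The largest autocorrelation is r_5 = 0.68; the remaining lags stay at or below 0.01.
The dominant spike at lag 5 indicates a seasonal period of 5.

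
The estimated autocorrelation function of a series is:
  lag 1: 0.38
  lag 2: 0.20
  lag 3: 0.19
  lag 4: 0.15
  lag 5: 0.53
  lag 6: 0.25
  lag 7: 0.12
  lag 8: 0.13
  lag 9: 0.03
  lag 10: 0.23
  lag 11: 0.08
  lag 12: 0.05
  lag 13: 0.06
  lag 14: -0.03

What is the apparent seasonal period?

5

The largest autocorrelation is r_5 = 0.53; the remaining lags stay at or below 0.38. The elevated value at lag 1 (0.38), dropping to 0.20 at lag 2, reflects decaying short-term dependence rather than seasonality.
The dominant spike at lag 5 indicates a seasonal period of 5.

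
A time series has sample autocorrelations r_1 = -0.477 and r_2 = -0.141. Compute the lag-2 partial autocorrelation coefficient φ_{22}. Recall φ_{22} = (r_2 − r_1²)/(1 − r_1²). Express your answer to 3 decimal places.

φ_{22} = (r_2 − r_1²) / (1 − r_1²)
r_1² = (-0.477)² = 0.227529
Numerator = -0.141 − 0.2275 = -0.3685; denominator = 1 − 0.2275 = 0.7725
φ_{22} = -0.3685 / 0.7725 = -0.477

-0.477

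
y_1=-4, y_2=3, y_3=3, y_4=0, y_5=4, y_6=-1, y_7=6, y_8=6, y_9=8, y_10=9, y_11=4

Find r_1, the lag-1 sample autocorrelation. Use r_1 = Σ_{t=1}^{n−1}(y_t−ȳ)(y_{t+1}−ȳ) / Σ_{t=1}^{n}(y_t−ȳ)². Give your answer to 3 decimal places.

0.234

Mean ȳ = (-4 + 3 + 3 + 0 + 4 − 1 + 6 + 6 + 8 + 9 + 4)/11 = 3.4545
Numerator Σ_{t=1}^{10}(y_t−ȳ)(y_{t+1}−ȳ) = 35.7934
Denominator Σ(y_t−ȳ)² = 152.7273
r_1 = 35.7934 / 152.7273 = 0.234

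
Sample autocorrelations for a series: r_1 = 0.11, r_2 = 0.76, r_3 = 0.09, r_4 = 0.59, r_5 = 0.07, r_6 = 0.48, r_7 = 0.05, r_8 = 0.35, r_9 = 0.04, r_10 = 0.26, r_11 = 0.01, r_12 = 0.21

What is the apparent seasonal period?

2

The largest autocorrelation is r_2 = 0.76, with weaker echoes at lags 4 (0.59), 6 (0.48), 8 (0.35), 10 (0.26) and 12 (0.21); the remaining lags stay at or below 0.11.
The dominant spike at lag 2 indicates a seasonal period of 2.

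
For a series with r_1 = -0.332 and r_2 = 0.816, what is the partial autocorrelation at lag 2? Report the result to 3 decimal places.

φ_{22} = (r_2 − r_1²) / (1 − r_1²)
r_1² = (-0.332)² = 0.110224
Numerator = 0.816 − 0.1102 = 0.7058; denominator = 1 − 0.1102 = 0.8898
φ_{22} = 0.7058 / 0.8898 = 0.793

0.793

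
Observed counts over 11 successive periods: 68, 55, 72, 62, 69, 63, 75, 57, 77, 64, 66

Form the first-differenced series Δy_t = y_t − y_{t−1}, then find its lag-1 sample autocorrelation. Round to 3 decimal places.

-0.852

First differences Δy: -13, 17, -10, 7, -6, 12, -18, 20, -13, 2
Mean of differences = -0.2000
Numerator Σ(Δy_t−Δȳ)(Δy_{t+1}−Δȳ) = -1435.2400
Denominator Σ(Δy_t−Δȳ)² = 1683.6000
r_1(Δy) = -1435.2400 / 1683.6000 = -0.852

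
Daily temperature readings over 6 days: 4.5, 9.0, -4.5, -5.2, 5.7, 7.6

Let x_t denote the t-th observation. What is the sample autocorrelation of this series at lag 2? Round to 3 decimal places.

-0.636

Mean x̄ = (4.5 + 9.0 − 4.5 − 5.2 + 5.7 + 7.6)/6 = 2.8500
Deviations from mean: 1.6500, 6.1500, -7.3500, -8.0500, 2.8500, 4.7500
Σ(x_t−x̄)(x_{t+2}−x̄) = (-12.1275) + (-49.5075) + (-20.9475) + (-38.2375) = -120.8200
Denominator Σ(x_t−x̄)² = 190.0550
r_2 = -120.8200 / 190.0550 = -0.636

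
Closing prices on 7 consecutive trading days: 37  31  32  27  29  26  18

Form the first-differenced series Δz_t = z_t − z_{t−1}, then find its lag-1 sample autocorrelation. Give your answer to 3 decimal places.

First differences Δz: -6, 1, -5, 2, -3, -8
Mean of differences = -3.1667
Numerator Σ(Δz_t−Δz̄)(Δz_{t+1}−Δz̄) = -28.8611
Denominator Σ(Δz_t−Δz̄)² = 78.8333
r_1(Δz) = -28.8611 / 78.8333 = -0.366

-0.366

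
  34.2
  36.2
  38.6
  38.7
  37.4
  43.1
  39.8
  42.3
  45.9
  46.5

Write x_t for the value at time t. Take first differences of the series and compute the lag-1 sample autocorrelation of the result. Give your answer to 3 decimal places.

First differences Δx: 2.0, 2.4, 0.1, -1.3, 5.7, -3.3, 2.5, 3.6, 0.6
Mean of differences = 1.3667
Numerator Σ(Δx_t−Δx̄)(Δx_{t+1}−Δx̄) = -33.5244
Denominator Σ(Δx_t−Δx̄)² = 57.6000
r_1(Δx) = -33.5244 / 57.6000 = -0.582

-0.582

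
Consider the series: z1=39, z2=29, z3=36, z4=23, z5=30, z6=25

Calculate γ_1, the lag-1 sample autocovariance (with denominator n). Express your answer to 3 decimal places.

Mean z̄ = (39 + 29 + 36 + 23 + 30 + 25)/6 = 30.3333
Deviations: 8.6667, -1.3333, 5.6667, -7.3333, -0.3333, -5.3333
Σ_{t=1}^{5}(z_t−z̄)(z_{t+1}−z̄) = -56.4444
γ_1 = -56.4444 / 6 = -9.407

-9.407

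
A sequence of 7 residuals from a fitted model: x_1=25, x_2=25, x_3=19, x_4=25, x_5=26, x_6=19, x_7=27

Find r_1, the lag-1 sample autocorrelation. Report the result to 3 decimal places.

Mean x̄ = (25 + 25 + 19 + 25 + 26 + 19 + 27)/7 = 23.7143
Σ(x_t−x̄)(x_{t+1}−x̄) = (1.6531) + (-6.0612) + (-6.0612) + (2.9388) + (-10.7755) + (-15.4898) = -33.7959
Denominator Σ(x_t−x̄)² = 65.4286
r_1 = -33.7959 / 65.4286 = -0.517

-0.517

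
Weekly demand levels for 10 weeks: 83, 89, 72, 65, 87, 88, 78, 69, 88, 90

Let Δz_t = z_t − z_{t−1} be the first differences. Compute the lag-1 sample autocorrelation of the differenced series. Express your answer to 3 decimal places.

First differences Δz: 6, -17, -7, 22, 1, -10, -9, 19, 2
Mean of differences = 0.7778
Numerator Σ(Δz_t−Δz̄)(Δz_{t+1}−Δz̄) = -167.8272
Denominator Σ(Δz_t−Δz̄)² = 1399.5556
r_1(Δz) = -167.8272 / 1399.5556 = -0.120

-0.120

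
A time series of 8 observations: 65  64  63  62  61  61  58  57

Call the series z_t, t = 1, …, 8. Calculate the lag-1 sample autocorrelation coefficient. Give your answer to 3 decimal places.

0.570

Mean z̄ = (65 + 64 + 63 + 62 + 61 + 61 + 58 + 57)/8 = 61.3750
Deviations from mean: 3.6250, 2.6250, 1.6250, 0.6250, -0.3750, -0.3750, -3.3750, -4.3750
Numerator Σ_{t=1}^{7}(z_t−z̄)(z_{t+1}−z̄) = 30.7344
Denominator Σ(z_t−z̄)² = 53.8750
r_1 = 30.7344 / 53.8750 = 0.570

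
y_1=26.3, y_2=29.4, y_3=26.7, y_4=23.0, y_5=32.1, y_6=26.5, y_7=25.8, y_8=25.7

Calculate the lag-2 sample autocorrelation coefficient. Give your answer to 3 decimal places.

-0.278

Mean ȳ = (26.3 + 29.4 + 26.7 + 23.0 + 32.1 + 26.5 + 25.8 + 25.7)/8 = 26.9375
Deviations from mean: -0.6375, 2.4625, -0.2375, -3.9375, 5.1625, -0.4375, -1.1375, -1.2375
Σ(y_t−ȳ)(y_{t+2}−ȳ) = (0.1514) + (-9.6961) + (-1.2261) + (1.7227) + (-5.8723) + (0.5414) = -14.3791
Denominator Σ(y_t−ȳ)² = 51.6988
r_2 = -14.3791 / 51.6988 = -0.278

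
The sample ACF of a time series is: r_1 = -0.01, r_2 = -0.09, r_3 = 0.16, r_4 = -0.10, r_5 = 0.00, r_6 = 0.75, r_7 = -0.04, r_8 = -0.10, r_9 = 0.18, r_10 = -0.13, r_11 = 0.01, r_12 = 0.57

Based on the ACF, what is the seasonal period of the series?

The largest autocorrelation is r_6 = 0.75, with a weaker echo at lag 12 (0.57); the remaining lags stay at or below 0.18.
The dominant spike at lag 6 indicates a seasonal period of 6.

6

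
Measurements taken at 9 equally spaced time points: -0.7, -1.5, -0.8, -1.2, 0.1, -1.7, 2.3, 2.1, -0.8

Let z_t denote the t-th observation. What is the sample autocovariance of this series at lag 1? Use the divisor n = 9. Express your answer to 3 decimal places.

0.214

Mean z̄ = (-0.7 − 1.5 − 0.8 − 1.2 + 0.1 − 1.7 + 2.3 + 2.1 − 0.8)/9 = -0.2444
Σ_{t=1}^{8}(z_t−z̄)(z_{t+1}−z̄) = 1.9291
γ_1 = 1.9291 / 9 = 0.214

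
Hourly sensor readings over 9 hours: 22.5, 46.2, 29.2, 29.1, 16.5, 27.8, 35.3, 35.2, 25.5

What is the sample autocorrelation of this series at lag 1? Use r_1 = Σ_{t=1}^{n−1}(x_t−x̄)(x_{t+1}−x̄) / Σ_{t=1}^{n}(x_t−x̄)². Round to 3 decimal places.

Mean x̄ = (22.5 + 46.2 + 29.2 + 29.1 + 16.5 + 27.8 + 35.3 + 35.2 + 25.5)/9 = 29.7000
Numerator Σ_{t=1}^{8}(x_t−x̄)(x_{t+1}−x̄) = -96.6900
Denominator Σ(x_t−x̄)² = 581.8000
r_1 = -96.6900 / 581.8000 = -0.166

-0.166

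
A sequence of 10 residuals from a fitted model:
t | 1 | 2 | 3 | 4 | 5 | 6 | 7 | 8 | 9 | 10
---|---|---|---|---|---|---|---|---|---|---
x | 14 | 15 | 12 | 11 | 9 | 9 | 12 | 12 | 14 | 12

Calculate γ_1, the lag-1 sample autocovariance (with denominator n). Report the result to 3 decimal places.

1.800

Mean x̄ = (14 + 15 + 12 + 11 + 9 + 9 + 12 + 12 + 14 + 12)/10 = 12.0000
Σ_{t=1}^{9}(x_t−x̄)(x_{t+1}−x̄) = 18.0000
γ_1 = 18.0000 / 10 = 1.800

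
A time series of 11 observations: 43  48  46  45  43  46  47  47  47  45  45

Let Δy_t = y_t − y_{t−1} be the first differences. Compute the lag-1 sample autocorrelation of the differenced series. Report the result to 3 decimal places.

First differences Δy: 5, -2, -1, -2, 3, 1, 0, 0, -2, 0
Mean of differences = 0.2000
Numerator Σ(Δy_t−Δȳ)(Δy_{t+1}−Δȳ) = -8.4400
Denominator Σ(Δy_t−Δȳ)² = 47.6000
r_1(Δy) = -8.4400 / 47.6000 = -0.177

-0.177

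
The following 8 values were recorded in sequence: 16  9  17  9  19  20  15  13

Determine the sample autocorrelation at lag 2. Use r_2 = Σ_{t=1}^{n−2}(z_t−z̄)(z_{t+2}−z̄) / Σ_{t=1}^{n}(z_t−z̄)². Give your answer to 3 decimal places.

Mean z̄ = (16 + 9 + 17 + 9 + 19 + 20 + 15 + 13)/8 = 14.7500
Numerator Σ_{t=1}^{6}(z_t−z̄)(z_{t+2}−z̄) = 7.1250
Denominator Σ(z_t−z̄)² = 121.5000
r_2 = 7.1250 / 121.5000 = 0.059

0.059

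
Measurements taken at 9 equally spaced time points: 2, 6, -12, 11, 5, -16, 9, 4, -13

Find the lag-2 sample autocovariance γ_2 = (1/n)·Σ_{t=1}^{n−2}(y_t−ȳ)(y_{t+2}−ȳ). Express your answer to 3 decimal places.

-36.859

Mean ȳ = (2 + 6 − 12 + 11 + 5 − 16 + 9 + 4 − 13)/9 = -0.4444
Σ_{t=1}^{7}(y_t−ȳ)(y_{t+2}−ȳ) = -331.7284
γ_2 = -331.7284 / 9 = -36.859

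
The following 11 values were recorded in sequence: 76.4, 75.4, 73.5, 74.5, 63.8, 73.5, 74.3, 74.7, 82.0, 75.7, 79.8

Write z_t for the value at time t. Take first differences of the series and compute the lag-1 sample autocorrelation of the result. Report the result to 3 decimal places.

-0.542

First differences Δz: -1.0, -1.9, 1.0, -10.7, 9.7, 0.8, 0.4, 7.3, -6.3, 4.1
Mean of differences = 0.3400
Numerator Σ(Δz_t−Δz̄)(Δz_{t+1}−Δz̄) = -175.5276
Denominator Σ(Δz_t−Δz̄)² = 323.6240
r_1(Δz) = -175.5276 / 323.6240 = -0.542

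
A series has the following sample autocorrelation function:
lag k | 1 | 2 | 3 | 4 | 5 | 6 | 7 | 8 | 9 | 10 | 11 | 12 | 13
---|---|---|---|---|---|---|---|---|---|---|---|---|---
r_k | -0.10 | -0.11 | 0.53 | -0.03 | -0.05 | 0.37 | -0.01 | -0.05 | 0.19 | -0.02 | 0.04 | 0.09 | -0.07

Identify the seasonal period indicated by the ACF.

3

The largest autocorrelation is r_3 = 0.53, with weaker echoes at lags 6 (0.37) and 9 (0.19); the remaining lags stay at or below 0.09.
The dominant spike at lag 3 indicates a seasonal period of 3.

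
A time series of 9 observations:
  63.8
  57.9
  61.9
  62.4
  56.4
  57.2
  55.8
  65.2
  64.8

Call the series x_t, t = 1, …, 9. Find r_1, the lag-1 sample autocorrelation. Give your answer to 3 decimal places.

Mean x̄ = (63.8 + 57.9 + 61.9 + 62.4 + 56.4 + 57.2 + 55.8 + 65.2 + 64.8)/9 = 60.6000
Numerator Σ_{t=1}^{8}(x_t−x̄)(x_{t+1}−x̄) = 10.4700
Denominator Σ(x_t−x̄)² = 113.5000
r_1 = 10.4700 / 113.5000 = 0.092

0.092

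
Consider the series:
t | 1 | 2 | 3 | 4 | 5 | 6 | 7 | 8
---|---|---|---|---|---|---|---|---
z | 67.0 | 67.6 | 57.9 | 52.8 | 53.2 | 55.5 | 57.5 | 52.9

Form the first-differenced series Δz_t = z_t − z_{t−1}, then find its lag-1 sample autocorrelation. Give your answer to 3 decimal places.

0.110

First differences Δz: 0.6, -9.7, -5.1, 0.4, 2.3, 2.0, -4.6
Mean of differences = -2.0143
Numerator Σ(Δz_t−Δz̄)(Δz_{t+1}−Δz̄) = 13.5284
Denominator Σ(Δz_t−Δz̄)² = 122.6686
r_1(Δz) = 13.5284 / 122.6686 = 0.110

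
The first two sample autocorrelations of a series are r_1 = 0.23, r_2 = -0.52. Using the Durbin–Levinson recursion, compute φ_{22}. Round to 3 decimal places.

-0.605

φ_{22} = (r_2 − r_1²) / (1 − r_1²)
r_1² = (0.23)² = 0.0529
Numerator = -0.52 − 0.0529 = -0.5729; denominator = 1 − 0.0529 = 0.9471
φ_{22} = -0.5729 / 0.9471 = -0.605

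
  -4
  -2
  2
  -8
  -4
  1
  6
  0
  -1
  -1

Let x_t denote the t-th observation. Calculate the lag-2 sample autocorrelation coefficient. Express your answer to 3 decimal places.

-0.334

Mean x̄ = (-4 − 2 + 2 − 8 − 4 + 1 + 6 + 0 − 1 − 1)/10 = -1.1000
Numerator Σ_{t=1}^{8}(x_t−x̄)(x_{t+2}−x̄) = -43.7200
Denominator Σ(x_t−x̄)² = 130.9000
r_2 = -43.7200 / 130.9000 = -0.334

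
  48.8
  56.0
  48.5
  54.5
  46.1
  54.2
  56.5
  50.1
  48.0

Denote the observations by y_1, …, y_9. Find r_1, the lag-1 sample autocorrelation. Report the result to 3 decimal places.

-0.442

Mean ȳ = (48.8 + 56.0 + 48.5 + 54.5 + 46.1 + 54.2 + 56.5 + 50.1 + 48.0)/9 = 51.4111
Numerator Σ_{t=1}^{8}(y_t−ȳ)(y_{t+1}−ȳ) = -53.5579
Denominator Σ(y_t−ȳ)² = 121.1289
r_1 = -53.5579 / 121.1289 = -0.442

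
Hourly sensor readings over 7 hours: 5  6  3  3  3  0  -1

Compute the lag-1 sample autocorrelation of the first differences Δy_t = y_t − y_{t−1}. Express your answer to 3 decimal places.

-0.500

First differences Δy: 1, -3, 0, 0, -3, -1
Mean of differences = -1.0000
Numerator Σ(Δy_t−Δȳ)(Δy_{t+1}−Δȳ) = -7.0000
Denominator Σ(Δy_t−Δȳ)² = 14.0000
r_1(Δy) = -7.0000 / 14.0000 = -0.500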